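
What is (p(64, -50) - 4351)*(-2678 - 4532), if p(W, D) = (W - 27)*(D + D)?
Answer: 58047710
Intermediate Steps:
p(W, D) = 2*D*(-27 + W) (p(W, D) = (-27 + W)*(2*D) = 2*D*(-27 + W))
(p(64, -50) - 4351)*(-2678 - 4532) = (2*(-50)*(-27 + 64) - 4351)*(-2678 - 4532) = (2*(-50)*37 - 4351)*(-7210) = (-3700 - 4351)*(-7210) = -8051*(-7210) = 58047710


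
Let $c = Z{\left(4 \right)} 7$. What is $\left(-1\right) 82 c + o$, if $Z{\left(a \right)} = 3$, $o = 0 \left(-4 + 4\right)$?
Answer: $-1722$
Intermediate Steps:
$o = 0$ ($o = 0 \cdot 0 = 0$)
$c = 21$ ($c = 3 \cdot 7 = 21$)
$\left(-1\right) 82 c + o = \left(-1\right) 82 \cdot 21 + 0 = \left(-82\right) 21 + 0 = -1722 + 0 = -1722$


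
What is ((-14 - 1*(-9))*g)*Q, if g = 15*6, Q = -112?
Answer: 50400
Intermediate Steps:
g = 90
((-14 - 1*(-9))*g)*Q = ((-14 - 1*(-9))*90)*(-112) = ((-14 + 9)*90)*(-112) = -5*90*(-112) = -450*(-112) = 50400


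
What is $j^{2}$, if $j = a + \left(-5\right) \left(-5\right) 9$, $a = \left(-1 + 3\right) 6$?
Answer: $56169$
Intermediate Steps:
$a = 12$ ($a = 2 \cdot 6 = 12$)
$j = 237$ ($j = 12 + \left(-5\right) \left(-5\right) 9 = 12 + 25 \cdot 9 = 12 + 225 = 237$)
$j^{2} = 237^{2} = 56169$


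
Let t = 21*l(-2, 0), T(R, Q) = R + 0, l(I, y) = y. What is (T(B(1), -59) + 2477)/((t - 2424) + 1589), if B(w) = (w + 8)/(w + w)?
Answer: -4963/1670 ≈ -2.9719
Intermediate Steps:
B(w) = (8 + w)/(2*w) (B(w) = (8 + w)/((2*w)) = (8 + w)*(1/(2*w)) = (8 + w)/(2*w))
T(R, Q) = R
t = 0 (t = 21*0 = 0)
(T(B(1), -59) + 2477)/((t - 2424) + 1589) = ((½)*(8 + 1)/1 + 2477)/((0 - 2424) + 1589) = ((½)*1*9 + 2477)/(-2424 + 1589) = (9/2 + 2477)/(-835) = (4963/2)*(-1/835) = -4963/1670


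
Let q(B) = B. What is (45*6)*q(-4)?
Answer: -1080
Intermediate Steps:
(45*6)*q(-4) = (45*6)*(-4) = 270*(-4) = -1080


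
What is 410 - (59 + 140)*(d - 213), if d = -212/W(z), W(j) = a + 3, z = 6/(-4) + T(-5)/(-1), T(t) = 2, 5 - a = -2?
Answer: 235079/5 ≈ 47016.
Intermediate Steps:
a = 7 (a = 5 - 1*(-2) = 5 + 2 = 7)
z = -7/2 (z = 6/(-4) + 2/(-1) = 6*(-¼) + 2*(-1) = -3/2 - 2 = -7/2 ≈ -3.5000)
W(j) = 10 (W(j) = 7 + 3 = 10)
d = -106/5 (d = -212/10 = -212*⅒ = -106/5 ≈ -21.200)
410 - (59 + 140)*(d - 213) = 410 - (59 + 140)*(-106/5 - 213) = 410 - 199*(-1171)/5 = 410 - 1*(-233029/5) = 410 + 233029/5 = 235079/5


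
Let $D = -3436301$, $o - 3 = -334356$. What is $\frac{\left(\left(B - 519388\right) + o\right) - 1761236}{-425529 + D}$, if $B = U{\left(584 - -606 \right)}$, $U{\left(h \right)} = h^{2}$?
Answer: $\frac{1198877}{3861830} \approx 0.31044$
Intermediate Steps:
$o = -334353$ ($o = 3 - 334356 = -334353$)
$B = 1416100$ ($B = \left(584 - -606\right)^{2} = \left(584 + 606\right)^{2} = 1190^{2} = 1416100$)
$\frac{\left(\left(B - 519388\right) + o\right) - 1761236}{-425529 + D} = \frac{\left(\left(1416100 - 519388\right) - 334353\right) - 1761236}{-425529 - 3436301} = \frac{\left(896712 - 334353\right) - 1761236}{-3861830} = \left(562359 - 1761236\right) \left(- \frac{1}{3861830}\right) = \left(-1198877\right) \left(- \frac{1}{3861830}\right) = \frac{1198877}{3861830}$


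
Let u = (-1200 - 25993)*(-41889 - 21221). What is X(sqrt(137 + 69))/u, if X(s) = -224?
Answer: -112/858075115 ≈ -1.3052e-7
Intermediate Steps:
u = 1716150230 (u = -27193*(-63110) = 1716150230)
X(sqrt(137 + 69))/u = -224/1716150230 = -224*1/1716150230 = -112/858075115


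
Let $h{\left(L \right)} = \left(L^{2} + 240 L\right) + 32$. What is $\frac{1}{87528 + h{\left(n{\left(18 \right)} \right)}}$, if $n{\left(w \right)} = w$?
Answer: $\frac{1}{92204} \approx 1.0846 \cdot 10^{-5}$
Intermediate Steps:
$h{\left(L \right)} = 32 + L^{2} + 240 L$
$\frac{1}{87528 + h{\left(n{\left(18 \right)} \right)}} = \frac{1}{87528 + \left(32 + 18^{2} + 240 \cdot 18\right)} = \frac{1}{87528 + \left(32 + 324 + 4320\right)} = \frac{1}{87528 + 4676} = \frac{1}{92204}$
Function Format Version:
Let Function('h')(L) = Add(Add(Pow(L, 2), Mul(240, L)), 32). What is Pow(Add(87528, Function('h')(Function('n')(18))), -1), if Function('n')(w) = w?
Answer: Rational(1, 92204) ≈ 1.0846e-5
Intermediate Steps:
Function('h')(L) = Add(32, Pow(L, 2), Mul(240, L))
Pow(Add(87528, Function('h')(Function('n')(18))), -1) = Pow(Add(87528, Add(32, Pow(18, 2), Mul(240, 18))), -1) = Pow(Add(87528, Add(32, 324, 4320)), -1) = Pow(Add(87528, 4676), -1) = Pow(92204, -1) = Rational(1, 92204)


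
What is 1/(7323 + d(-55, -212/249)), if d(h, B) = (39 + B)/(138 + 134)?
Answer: 67728/495981643 ≈ 0.00013655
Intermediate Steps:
d(h, B) = 39/272 + B/272 (d(h, B) = (39 + B)/272 = (39 + B)*(1/272) = 39/272 + B/272)
1/(7323 + d(-55, -212/249)) = 1/(7323 + (39/272 + (-212/249)/272)) = 1/(7323 + (39/272 + (-212*1/249)/272)) = 1/(7323 + (39/272 + (1/272)*(-212/249))) = 1/(7323 + (39/272 - 53/16932)) = 1/(7323 + 9499/67728) = 1/(495981643/67728) = 67728/495981643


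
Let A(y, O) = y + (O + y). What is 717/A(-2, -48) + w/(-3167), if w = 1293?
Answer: -2337975/164684 ≈ -14.197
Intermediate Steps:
A(y, O) = O + 2*y
717/A(-2, -48) + w/(-3167) = 717/(-48 + 2*(-2)) + 1293/(-3167) = 717/(-48 - 4) + 1293*(-1/3167) = 717/(-52) - 1293/3167 = 717*(-1/52) - 1293/3167 = -717/52 - 1293/3167 = -2337975/164684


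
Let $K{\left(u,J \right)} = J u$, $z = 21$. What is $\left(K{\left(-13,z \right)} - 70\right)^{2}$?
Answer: $117649$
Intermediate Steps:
$\left(K{\left(-13,z \right)} - 70\right)^{2} = \left(21 \left(-13\right) - 70\right)^{2} = \left(-273 + \left(-196 + 126\right)\right)^{2} = \left(-273 - 70\right)^{2} = \left(-343\right)^{2} = 117649$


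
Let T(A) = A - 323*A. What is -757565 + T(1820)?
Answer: -1343605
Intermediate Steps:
T(A) = -322*A
-757565 + T(1820) = -757565 - 322*1820 = -757565 - 586040 = -1343605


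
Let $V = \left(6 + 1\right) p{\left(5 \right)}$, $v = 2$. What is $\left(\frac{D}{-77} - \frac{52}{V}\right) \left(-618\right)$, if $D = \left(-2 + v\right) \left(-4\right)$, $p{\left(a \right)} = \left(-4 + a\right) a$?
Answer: $\frac{32136}{35} \approx 918.17$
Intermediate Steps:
$p{\left(a \right)} = a \left(-4 + a\right)$
$D = 0$ ($D = \left(-2 + 2\right) \left(-4\right) = 0 \left(-4\right) = 0$)
$V = 35$ ($V = \left(6 + 1\right) 5 \left(-4 + 5\right) = 7 \cdot 5 \cdot 1 = 7 \cdot 5 = 35$)
$\left(\frac{D}{-77} - \frac{52}{V}\right) \left(-618\right) = \left(\frac{0}{-77} - \frac{52}{35}\right) \left(-618\right) = \left(0 \left(- \frac{1}{77}\right) - \frac{52}{35}\right) \left(-618\right) = \left(0 - \frac{52}{35}\right) \left(-618\right) = \left(- \frac{52}{35}\right) \left(-618\right) = \frac{32136}{35}$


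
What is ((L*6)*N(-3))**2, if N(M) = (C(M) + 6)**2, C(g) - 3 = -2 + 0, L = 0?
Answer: 0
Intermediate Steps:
C(g) = 1 (C(g) = 3 + (-2 + 0) = 3 - 2 = 1)
N(M) = 49 (N(M) = (1 + 6)**2 = 7**2 = 49)
((L*6)*N(-3))**2 = ((0*6)*49)**2 = (0*49)**2 = 0**2 = 0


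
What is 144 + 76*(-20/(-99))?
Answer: 15776/99 ≈ 159.35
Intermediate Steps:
144 + 76*(-20/(-99)) = 144 + 76*(-20*(-1/99)) = 144 + 76*(20/99) = 144 + 1520/99 = 15776/99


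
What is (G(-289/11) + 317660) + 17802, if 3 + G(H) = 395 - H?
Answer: 3694683/11 ≈ 3.3588e+5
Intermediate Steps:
G(H) = 392 - H (G(H) = -3 + (395 - H) = 392 - H)
(G(-289/11) + 317660) + 17802 = ((392 - (-289)/11) + 317660) + 17802 = ((392 - 1*(-289/11)) + 317660) + 17802 = ((392 + 289/11) + 317660) + 17802 = (4601/11 + 317660) + 17802 = 3498861/11 + 17802 = 3694683/11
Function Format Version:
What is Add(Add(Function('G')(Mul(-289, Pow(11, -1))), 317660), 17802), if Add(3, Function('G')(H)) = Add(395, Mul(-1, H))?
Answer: Rational(3694683, 11) ≈ 3.3588e+5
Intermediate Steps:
Function('G')(H) = Add(392, Mul(-1, H)) (Function('G')(H) = Add(-3, Add(395, Mul(-1, H))) = Add(392, Mul(-1, H)))
Add(Add(Function('G')(Mul(-289, Pow(11, -1))), 317660), 17802) = Add(Add(Add(392, Mul(-1, Mul(-289, Pow(11, -1)))), 317660), 17802) = Add(Add(Add(392, Mul(-1, Mul(-289, Rational(1, 11)))), 317660), 17802) = Add(Add(Add(392, Mul(-1, Rational(-289, 11))), 317660), 17802) = Add(Add(Add(392, Rational(289, 11)), 317660), 17802) = Add(Add(Rational(4601, 11), 317660), 17802) = Add(Rational(3498861, 11), 17802) = Rational(3694683, 11)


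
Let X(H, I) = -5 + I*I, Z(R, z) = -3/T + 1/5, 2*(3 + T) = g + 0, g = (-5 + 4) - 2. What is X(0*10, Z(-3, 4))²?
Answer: 913936/50625 ≈ 18.053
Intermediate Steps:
g = -3 (g = -1 - 2 = -3)
T = -9/2 (T = -3 + (-3 + 0)/2 = -3 + (½)*(-3) = -3 - 3/2 = -9/2 ≈ -4.5000)
Z(R, z) = 13/15 (Z(R, z) = -3/(-9/2) + 1/5 = -3*(-2/9) + 1*(⅕) = ⅔ + ⅕ = 13/15)
X(H, I) = -5 + I²
X(0*10, Z(-3, 4))² = (-5 + (13/15)²)² = (-5 + 169/225)² = (-956/225)² = 913936/50625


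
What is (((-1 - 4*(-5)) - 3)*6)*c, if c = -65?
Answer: -6240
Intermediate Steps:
(((-1 - 4*(-5)) - 3)*6)*c = (((-1 - 4*(-5)) - 3)*6)*(-65) = (((-1 + 20) - 3)*6)*(-65) = ((19 - 3)*6)*(-65) = (16*6)*(-65) = 96*(-65) = -6240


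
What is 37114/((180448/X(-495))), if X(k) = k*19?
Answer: -174528585/90224 ≈ -1934.4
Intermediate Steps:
X(k) = 19*k
37114/((180448/X(-495))) = 37114/((180448/((19*(-495))))) = 37114/((180448/(-9405))) = 37114/((180448*(-1/9405))) = 37114/(-180448/9405) = 37114*(-9405/180448) = -174528585/90224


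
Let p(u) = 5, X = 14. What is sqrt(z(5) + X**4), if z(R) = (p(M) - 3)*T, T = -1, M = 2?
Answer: sqrt(38414) ≈ 195.99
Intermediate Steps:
z(R) = -2 (z(R) = (5 - 3)*(-1) = 2*(-1) = -2)
sqrt(z(5) + X**4) = sqrt(-2 + 14**4) = sqrt(-2 + 38416) = sqrt(38414)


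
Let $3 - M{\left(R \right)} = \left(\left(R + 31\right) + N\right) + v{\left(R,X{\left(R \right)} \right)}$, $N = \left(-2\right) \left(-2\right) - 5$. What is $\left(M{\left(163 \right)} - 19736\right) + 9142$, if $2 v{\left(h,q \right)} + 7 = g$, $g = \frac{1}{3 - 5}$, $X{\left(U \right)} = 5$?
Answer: $- \frac{43121}{4} \approx -10780.0$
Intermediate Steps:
$g = - \frac{1}{2}$ ($g = \frac{1}{-2} = - \frac{1}{2} \approx -0.5$)
$N = -1$ ($N = 4 - 5 = -1$)
$v{\left(h,q \right)} = - \frac{15}{4}$ ($v{\left(h,q \right)} = - \frac{7}{2} + \frac{1}{2} \left(- \frac{1}{2}\right) = - \frac{7}{2} - \frac{1}{4} = - \frac{15}{4}$)
$M{\left(R \right)} = - \frac{93}{4} - R$ ($M{\left(R \right)} = 3 - \left(\left(\left(R + 31\right) - 1\right) - \frac{15}{4}\right) = 3 - \left(\left(\left(31 + R\right) - 1\right) - \frac{15}{4}\right) = 3 - \left(\left(30 + R\right) - \frac{15}{4}\right) = 3 - \left(\frac{105}{4} + R\right) = - \frac{93}{4} - R$)
$\left(M{\left(163 \right)} - 19736\right) + 9142 = \left(\left(- \frac{93}{4} - 163\right) - 19736\right) + 9142 = \left(- \frac{745}{4} - 19736\right) + 9142 = - \frac{79689}{4} + 9142 = - \frac{43121}{4}$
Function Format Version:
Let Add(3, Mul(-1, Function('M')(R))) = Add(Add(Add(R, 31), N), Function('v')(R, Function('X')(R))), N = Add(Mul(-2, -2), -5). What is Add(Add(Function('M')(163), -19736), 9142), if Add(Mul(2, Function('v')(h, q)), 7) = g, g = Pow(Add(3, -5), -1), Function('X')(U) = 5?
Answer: Rational(-43121, 4) ≈ -10780.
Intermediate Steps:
g = Rational(-1, 2) (g = Pow(-2, -1) = Rational(-1, 2) ≈ -0.50000)
N = -1 (N = Add(4, -5) = -1)
Function('v')(h, q) = Rational(-15, 4) (Function('v')(h, q) = Add(Rational(-7, 2), Mul(Rational(1, 2), Rational(-1, 2))) = Add(Rational(-7, 2), Rational(-1, 4)) = Rational(-15, 4))
Function('M')(R) = Add(Rational(-93, 4), Mul(-1, R)) (Function('M')(R) = Add(3, Mul(-1, Add(Add(Add(R, 31), -1), Rational(-15, 4)))) = Add(3, Mul(-1, Add(Add(Add(31, R), -1), Rational(-15, 4)))) = Add(3, Mul(-1, Add(Add(30, R), Rational(-15, 4)))) = Add(3, Mul(-1, Add(Rational(105, 4), R))) = Add(3, Add(Rational(-105, 4), Mul(-1, R))) = Add(Rational(-93, 4), Mul(-1, R)))
Add(Add(Function('M')(163), -19736), 9142) = Add(Add(Add(Rational(-93, 4), Mul(-1, 163)), -19736), 9142) = Add(Add(Add(Rational(-93, 4), -163), -19736), 9142) = Add(Add(Rational(-745, 4), -19736), 9142) = Add(Rational(-79689, 4), 9142) = Rational(-43121, 4)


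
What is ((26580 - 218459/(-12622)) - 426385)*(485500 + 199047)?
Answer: -3454306479461297/12622 ≈ -2.7367e+11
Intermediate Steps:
((26580 - 218459/(-12622)) - 426385)*(485500 + 199047) = ((26580 - 218459*(-1)/12622) - 426385)*684547 = ((26580 - 1*(-218459/12622)) - 426385)*684547 = ((26580 + 218459/12622) - 426385)*684547 = (335711219/12622 - 426385)*684547 = -5046120251/12622*684547 = -3454306479461297/12622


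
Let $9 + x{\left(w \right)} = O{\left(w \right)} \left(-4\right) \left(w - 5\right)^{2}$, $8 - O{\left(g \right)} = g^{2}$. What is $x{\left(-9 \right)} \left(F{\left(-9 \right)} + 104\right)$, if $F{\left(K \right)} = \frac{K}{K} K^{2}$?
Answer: $10586255$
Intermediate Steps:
$O{\left(g \right)} = 8 - g^{2}$
$x{\left(w \right)} = -9 + \left(-5 + w\right)^{2} \left(-32 + 4 w^{2}\right)$ ($x{\left(w \right)} = -9 + \left(8 - w^{2}\right) \left(-4\right) \left(w - 5\right)^{2} = -9 + \left(-32 + 4 w^{2}\right) \left(-5 + w\right)^{2} = -9 + \left(-5 + w\right)^{2} \left(-32 + 4 w^{2}\right)$)
$F{\left(K \right)} = K^{2}$ ($F{\left(K \right)} = 1 K^{2} = K^{2}$)
$x{\left(-9 \right)} \left(F{\left(-9 \right)} + 104\right) = \left(-9 + 4 \left(-5 - 9\right)^{2} \left(-8 + \left(-9\right)^{2}\right)\right) \left(\left(-9\right)^{2} + 104\right) = \left(-9 + 4 \left(-14\right)^{2} \left(-8 + 81\right)\right) \left(81 + 104\right) = \left(-9 + 4 \cdot 196 \cdot 73\right) 185 = \left(-9 + 57232\right) 185 = 57223 \cdot 185 = 10586255$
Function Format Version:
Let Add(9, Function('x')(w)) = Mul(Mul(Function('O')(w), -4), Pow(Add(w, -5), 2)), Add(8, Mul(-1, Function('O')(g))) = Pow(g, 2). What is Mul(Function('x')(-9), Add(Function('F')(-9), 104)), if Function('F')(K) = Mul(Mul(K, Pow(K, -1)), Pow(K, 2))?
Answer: 10586255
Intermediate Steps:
Function('O')(g) = Add(8, Mul(-1, Pow(g, 2)))
Function('x')(w) = Add(-9, Mul(Pow(Add(-5, w), 2), Add(-32, Mul(4, Pow(w, 2))))) (Function('x')(w) = Add(-9, Mul(Mul(Add(8, Mul(-1, Pow(w, 2))), -4), Pow(Add(w, -5), 2))) = Add(-9, Mul(Add(-32, Mul(4, Pow(w, 2))), Pow(Add(-5, w), 2))) = Add(-9, Mul(Pow(Add(-5, w), 2), Add(-32, Mul(4, Pow(w, 2))))))
Function('F')(K) = Pow(K, 2) (Function('F')(K) = Mul(1, Pow(K, 2)) = Pow(K, 2))
Mul(Function('x')(-9), Add(Function('F')(-9), 104)) = Mul(Add(-9, Mul(4, Pow(Add(-5, -9), 2), Add(-8, Pow(-9, 2)))), Add(Pow(-9, 2), 104)) = Mul(Add(-9, Mul(4, Pow(-14, 2), Add(-8, 81))), Add(81, 104)) = Mul(Add(-9, Mul(4, 196, 73)), 185) = Mul(Add(-9, 57232), 185) = Mul(57223, 185) = 10586255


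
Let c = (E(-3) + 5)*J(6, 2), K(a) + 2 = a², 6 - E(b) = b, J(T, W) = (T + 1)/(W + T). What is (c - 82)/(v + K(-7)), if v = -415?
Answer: 279/1472 ≈ 0.18954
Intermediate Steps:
J(T, W) = (1 + T)/(T + W)
E(b) = 6 - b
K(a) = -2 + a²
c = 49/4 (c = ((6 - 1*(-3)) + 5)*((1 + 6)/(6 + 2)) = ((6 + 3) + 5)*(7/8) = (9 + 5)*((⅛)*7) = 14*(7/8) = 49/4 ≈ 12.250)
(c - 82)/(v + K(-7)) = (49/4 - 82)/(-415 + (-2 + (-7)²)) = -279/(4*(-415 + (-2 + 49))) = -279/(4*(-415 + 47)) = -279/4/(-368) = -279/4*(-1/368) = 279/1472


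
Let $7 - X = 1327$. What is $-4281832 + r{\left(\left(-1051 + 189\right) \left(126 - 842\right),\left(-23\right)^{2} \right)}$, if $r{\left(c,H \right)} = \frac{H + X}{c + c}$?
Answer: $- \frac{5285424912279}{1234384} \approx -4.2818 \cdot 10^{6}$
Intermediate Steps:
$X = -1320$ ($X = 7 - 1327 = -1320$)
$r{\left(c,H \right)} = \frac{-1320 + H}{2 c}$ ($r{\left(c,H \right)} = \frac{H - 1320}{c + c} = \frac{-1320 + H}{2 c}$)
$-4281832 + r{\left(\left(-1051 + 189\right) \left(126 - 842\right),\left(-23\right)^{2} \right)} = -4281832 + \frac{-1320 + \left(-23\right)^{2}}{2 \left(-1051 + 189\right) \left(126 - 842\right)} = -4281832 + \frac{-1320 + 529}{2 \left(\left(-862\right) \left(-716\right)\right)} = -4281832 + \frac{1}{2} \cdot \frac{1}{617192} \left(-791\right) = -4281832 - \frac{791}{1234384} = - \frac{5285424912279}{1234384}$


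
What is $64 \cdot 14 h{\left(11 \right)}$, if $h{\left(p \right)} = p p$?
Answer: $108416$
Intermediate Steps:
$h{\left(p \right)} = p^{2}$
$64 \cdot 14 h{\left(11 \right)} = 64 \cdot 14 \cdot 11^{2} = 896 \cdot 121 = 108416$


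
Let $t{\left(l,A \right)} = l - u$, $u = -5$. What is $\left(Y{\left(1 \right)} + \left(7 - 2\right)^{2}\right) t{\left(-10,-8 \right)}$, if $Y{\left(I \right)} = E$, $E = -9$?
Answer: $-80$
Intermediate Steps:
$t{\left(l,A \right)} = 5 + l$ ($t{\left(l,A \right)} = l - -5 = l + 5 = 5 + l$)
$Y{\left(I \right)} = -9$
$\left(Y{\left(1 \right)} + \left(7 - 2\right)^{2}\right) t{\left(-10,-8 \right)} = \left(-9 + \left(7 - 2\right)^{2}\right) \left(5 - 10\right) = \left(-9 + 5^{2}\right) \left(-5\right) = \left(-9 + 25\right) \left(-5\right) = 16 \left(-5\right) = -80$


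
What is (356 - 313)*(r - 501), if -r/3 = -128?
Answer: -5031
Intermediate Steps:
r = 384 (r = -3*(-128) = 384)
(356 - 313)*(r - 501) = (356 - 313)*(384 - 501) = 43*(-117) = -5031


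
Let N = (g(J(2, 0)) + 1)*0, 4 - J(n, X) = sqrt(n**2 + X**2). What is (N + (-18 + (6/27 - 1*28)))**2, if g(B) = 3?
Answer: 169744/81 ≈ 2095.6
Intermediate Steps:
J(n, X) = 4 - sqrt(X**2 + n**2) (J(n, X) = 4 - sqrt(n**2 + X**2) = 4 - sqrt(X**2 + n**2))
N = 0 (N = (3 + 1)*0 = 4*0 = 0)
(N + (-18 + (6/27 - 1*28)))**2 = (0 + (-18 + (6/27 - 1*28)))**2 = (0 + (-18 + (6*(1/27) - 28)))**2 = (0 + (-18 + (2/9 - 28)))**2 = (0 + (-18 - 250/9))**2 = (0 - 412/9)**2 = (-412/9)**2 = 169744/81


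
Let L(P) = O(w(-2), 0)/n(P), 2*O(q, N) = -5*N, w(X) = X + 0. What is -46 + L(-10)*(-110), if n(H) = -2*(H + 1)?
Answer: -46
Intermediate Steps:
w(X) = X
O(q, N) = -5*N/2 (O(q, N) = (-5*N)/2 = -5*N/2)
n(H) = -2 - 2*H (n(H) = -2*(1 + H) = -2 - 2*H)
L(P) = 0 (L(P) = (-5/2*0)/(-2 - 2*P) = 0/(-2 - 2*P) = 0)
-46 + L(-10)*(-110) = -46 + 0*(-110) = -46 + 0 = -46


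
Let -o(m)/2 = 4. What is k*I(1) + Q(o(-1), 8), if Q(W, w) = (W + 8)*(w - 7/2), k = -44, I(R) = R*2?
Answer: -88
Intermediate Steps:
I(R) = 2*R
o(m) = -8 (o(m) = -2*4 = -8)
Q(W, w) = (8 + W)*(-7/2 + w) (Q(W, w) = (8 + W)*(w - 7*½) = (8 + W)*(w - 7/2) = (8 + W)*(-7/2 + w))
k*I(1) + Q(o(-1), 8) = -88 + (-28 + 8*8 - 7/2*(-8) - 8*8) = -44*2 + (-28 + 64 + 28 - 64) = -88 + 0 = -88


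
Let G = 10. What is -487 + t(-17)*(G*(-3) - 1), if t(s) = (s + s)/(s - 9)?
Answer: -6858/13 ≈ -527.54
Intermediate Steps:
t(s) = 2*s/(-9 + s) (t(s) = (2*s)/(-9 + s) = 2*s/(-9 + s))
-487 + t(-17)*(G*(-3) - 1) = -487 + (2*(-17)/(-9 - 17))*(10*(-3) - 1) = -487 + (2*(-17)/(-26))*(-30 - 1) = -487 + (2*(-17)*(-1/26))*(-31) = -487 + (17/13)*(-31) = -487 - 527/13 = -6858/13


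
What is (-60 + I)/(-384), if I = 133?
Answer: -73/384 ≈ -0.19010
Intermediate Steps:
(-60 + I)/(-384) = (-60 + 133)/(-384) = 73*(-1/384) = -73/384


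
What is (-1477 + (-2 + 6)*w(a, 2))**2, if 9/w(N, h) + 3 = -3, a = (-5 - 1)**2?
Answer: 2199289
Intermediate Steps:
a = 36 (a = (-6)**2 = 36)
w(N, h) = -3/2 (w(N, h) = 9/(-3 - 3) = 9/(-6) = 9*(-1/6) = -3/2)
(-1477 + (-2 + 6)*w(a, 2))**2 = (-1477 + (-2 + 6)*(-3/2))**2 = (-1477 + 4*(-3/2))**2 = (-1477 - 6)**2 = (-1483)**2 = 2199289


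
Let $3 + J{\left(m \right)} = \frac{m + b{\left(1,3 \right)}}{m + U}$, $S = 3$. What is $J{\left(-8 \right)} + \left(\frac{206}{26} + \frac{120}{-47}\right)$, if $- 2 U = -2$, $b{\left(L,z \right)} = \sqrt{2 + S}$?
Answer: $\frac{15024}{4277} - \frac{\sqrt{5}}{7} \approx 3.1933$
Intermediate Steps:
$b{\left(L,z \right)} = \sqrt{5}$ ($b{\left(L,z \right)} = \sqrt{2 + 3} = \sqrt{5}$)
$U = 1$ ($U = \left(- \frac{1}{2}\right) \left(-2\right) = 1$)
$J{\left(m \right)} = -3 + \frac{m + \sqrt{5}}{1 + m}$ ($J{\left(m \right)} = -3 + \frac{m + \sqrt{5}}{m + 1} = -3 + \frac{m + \sqrt{5}}{1 + m}$)
$J{\left(-8 \right)} + \left(\frac{206}{26} + \frac{120}{-47}\right) = \frac{-3 + \sqrt{5} - -16}{1 - 8} + \left(\frac{206}{26} + \frac{120}{-47}\right) = \frac{-3 + \sqrt{5} + 16}{-7} + \left(206 \cdot \frac{1}{26} + 120 \left(- \frac{1}{47}\right)\right) = - \frac{13 + \sqrt{5}}{7} + \left(\frac{103}{13} - \frac{120}{47}\right) = \left(- \frac{13}{7} - \frac{\sqrt{5}}{7}\right) + \frac{3281}{611} = \frac{15024}{4277} - \frac{\sqrt{5}}{7}$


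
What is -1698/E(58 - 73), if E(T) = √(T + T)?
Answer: 283*I*√30/5 ≈ 310.01*I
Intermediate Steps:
E(T) = √2*√T (E(T) = √(2*T) = √2*√T)
-1698/E(58 - 73) = -1698*√2/(2*√(58 - 73)) = -1698*(-I*√30/30) = -(-283)*I*√30/5 = 283*I*√30/5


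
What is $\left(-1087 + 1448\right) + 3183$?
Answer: $3544$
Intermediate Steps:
$\left(-1087 + 1448\right) + 3183 = 361 + 3183 = 3544$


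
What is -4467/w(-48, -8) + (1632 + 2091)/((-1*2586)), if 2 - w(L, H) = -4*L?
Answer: 903691/40945 ≈ 22.071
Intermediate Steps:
w(L, H) = 2 + 4*L (w(L, H) = 2 - (-4)*L = 2 + 4*L)
-4467/w(-48, -8) + (1632 + 2091)/((-1*2586)) = -4467/(2 + 4*(-48)) + (1632 + 2091)/((-1*2586)) = -4467/(2 - 192) + 3723/(-2586) = -4467/(-190) + 3723*(-1/2586) = -4467*(-1/190) - 1241/862 = 4467/190 - 1241/862 = 903691/40945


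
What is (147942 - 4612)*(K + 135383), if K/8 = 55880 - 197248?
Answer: -142693758130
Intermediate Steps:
K = -1130944 (K = 8*(55880 - 197248) = 8*(-141368) = -1130944)
(147942 - 4612)*(K + 135383) = (147942 - 4612)*(-1130944 + 135383) = 143330*(-995561) = -142693758130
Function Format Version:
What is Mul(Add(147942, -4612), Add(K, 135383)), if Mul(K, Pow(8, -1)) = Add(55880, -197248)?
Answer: -142693758130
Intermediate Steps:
K = -1130944 (K = Mul(8, Add(55880, -197248)) = Mul(8, -141368) = -1130944)
Mul(Add(147942, -4612), Add(K, 135383)) = Mul(Add(147942, -4612), Add(-1130944, 135383)) = Mul(143330, -995561) = -142693758130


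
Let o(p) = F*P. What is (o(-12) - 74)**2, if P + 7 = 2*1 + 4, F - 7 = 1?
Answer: 6724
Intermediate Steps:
F = 8 (F = 7 + 1 = 8)
P = -1 (P = -7 + (2*1 + 4) = -7 + (2 + 4) = -7 + 6 = -1)
o(p) = -8 (o(p) = 8*(-1) = -8)
(o(-12) - 74)**2 = (-8 - 74)**2 = (-82)**2 = 6724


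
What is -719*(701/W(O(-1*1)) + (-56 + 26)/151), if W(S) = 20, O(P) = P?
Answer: -75675469/3020 ≈ -25058.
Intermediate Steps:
-719*(701/W(O(-1*1)) + (-56 + 26)/151) = -719*(701/20 + (-56 + 26)/151) = -719*(701*(1/20) - 30*1/151) = -719*(701/20 - 30/151) = -719*105251/3020 = -75675469/3020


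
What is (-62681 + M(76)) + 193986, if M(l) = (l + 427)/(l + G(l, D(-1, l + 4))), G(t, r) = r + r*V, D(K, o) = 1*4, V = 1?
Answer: 11030123/84 ≈ 1.3131e+5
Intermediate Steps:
D(K, o) = 4
G(t, r) = 2*r (G(t, r) = r + r*1 = r + r = 2*r)
M(l) = (427 + l)/(8 + l) (M(l) = (l + 427)/(l + 2*4) = (427 + l)/(l + 8) = (427 + l)/(8 + l))
(-62681 + M(76)) + 193986 = (-62681 + (427 + 76)/(8 + 76)) + 193986 = (-62681 + 503/84) + 193986 = -5264701/84 + 193986 = 11030123/84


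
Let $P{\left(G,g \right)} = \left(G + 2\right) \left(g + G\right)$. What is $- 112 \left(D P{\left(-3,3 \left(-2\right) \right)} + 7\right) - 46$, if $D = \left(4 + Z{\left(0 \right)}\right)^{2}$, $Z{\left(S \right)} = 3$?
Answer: $-50222$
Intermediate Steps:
$P{\left(G,g \right)} = \left(2 + G\right) \left(G + g\right)$
$D = 49$ ($D = \left(4 + 3\right)^{2} = 7^{2} = 49$)
$- 112 \left(D P{\left(-3,3 \left(-2\right) \right)} + 7\right) - 46 = - 112 \left(49 \left(\left(-3\right)^{2} + 2 \left(-3\right) + 2 \cdot 3 \left(-2\right) - 3 \cdot 3 \left(-2\right)\right) + 7\right) - 46 = - 112 \left(49 \left(9 - 6 + 2 \left(-6\right) - -18\right) + 7\right) - 46 = - 112 \left(49 \left(9 - 6 - 12 + 18\right) + 7\right) - 46 = - 112 \left(49 \cdot 9 + 7\right) - 46 = - 112 \left(441 + 7\right) - 46 = \left(-112\right) 448 - 46 = -50176 - 46 = -50222$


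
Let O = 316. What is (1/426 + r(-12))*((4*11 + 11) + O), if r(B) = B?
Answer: -1896181/426 ≈ -4451.1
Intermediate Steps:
(1/426 + r(-12))*((4*11 + 11) + O) = (1/426 - 12)*((4*11 + 11) + 316) = (1/426 - 12)*((44 + 11) + 316) = -5111*(55 + 316)/426 = -5111/426*371 = -1896181/426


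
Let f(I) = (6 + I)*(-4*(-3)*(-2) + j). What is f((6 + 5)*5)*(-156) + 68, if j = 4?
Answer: 190388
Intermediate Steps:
f(I) = -120 - 20*I (f(I) = (6 + I)*(-4*(-3)*(-2) + 4) = (6 + I)*(12*(-2) + 4) = (6 + I)*(-24 + 4) = (6 + I)*(-20) = -120 - 20*I)
f((6 + 5)*5)*(-156) + 68 = (-120 - 20*(6 + 5)*5)*(-156) + 68 = (-120 - 220*5)*(-156) + 68 = (-120 - 20*55)*(-156) + 68 = (-120 - 1100)*(-156) + 68 = -1220*(-156) + 68 = 190320 + 68 = 190388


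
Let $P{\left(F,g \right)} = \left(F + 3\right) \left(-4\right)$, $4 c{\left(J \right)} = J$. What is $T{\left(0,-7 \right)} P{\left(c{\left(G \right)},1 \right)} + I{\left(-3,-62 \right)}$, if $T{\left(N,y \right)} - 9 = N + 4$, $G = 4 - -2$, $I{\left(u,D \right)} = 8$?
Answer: $-226$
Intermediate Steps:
$G = 6$ ($G = 4 + 2 = 6$)
$c{\left(J \right)} = \frac{J}{4}$
$T{\left(N,y \right)} = 13 + N$ ($T{\left(N,y \right)} = 9 + \left(N + 4\right) = 9 + \left(4 + N\right) = 13 + N$)
$P{\left(F,g \right)} = -12 - 4 F$ ($P{\left(F,g \right)} = \left(3 + F\right) \left(-4\right) = -12 - 4 F$)
$T{\left(0,-7 \right)} P{\left(c{\left(G \right)},1 \right)} + I{\left(-3,-62 \right)} = \left(13 + 0\right) \left(-12 - 4 \cdot \frac{1}{4} \cdot 6\right) + 8 = 13 \left(-12 - 6\right) + 8 = 13 \left(-18\right) + 8 = -234 + 8 = -226$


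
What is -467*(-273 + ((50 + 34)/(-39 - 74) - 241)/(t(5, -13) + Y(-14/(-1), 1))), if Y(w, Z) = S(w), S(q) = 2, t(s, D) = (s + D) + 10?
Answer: 70382971/452 ≈ 1.5571e+5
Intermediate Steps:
t(s, D) = 10 + D + s (t(s, D) = (D + s) + 10 = 10 + D + s)
Y(w, Z) = 2
-467*(-273 + ((50 + 34)/(-39 - 74) - 241)/(t(5, -13) + Y(-14/(-1), 1))) = -467*(-273 + ((50 + 34)/(-39 - 74) - 241)/((10 - 13 + 5) + 2)) = -467*(-273 + (84/(-113) - 241)/(2 + 2)) = -467*(-273 + (84*(-1/113) - 241)/4) = -467*(-273 + (-84/113 - 241)*(¼)) = -467*(-273 - 27317/113*¼) = -467*(-273 - 27317/452) = -467*(-150713/452) = 70382971/452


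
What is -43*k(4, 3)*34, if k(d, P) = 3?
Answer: -4386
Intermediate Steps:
-43*k(4, 3)*34 = -43*3*34 = -129*34 = -4386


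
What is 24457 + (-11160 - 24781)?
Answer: -11484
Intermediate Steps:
24457 + (-11160 - 24781) = 24457 - 35941 = -11484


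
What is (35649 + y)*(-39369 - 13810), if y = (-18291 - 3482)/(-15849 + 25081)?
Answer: -17500666208305/9232 ≈ -1.8957e+9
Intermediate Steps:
y = -21773/9232 ≈ -2.3584
(35649 + y)*(-39369 - 13810) = (35649 - 21773/9232)*(-39369 - 13810) = (329089795/9232)*(-53179) = -17500666208305/9232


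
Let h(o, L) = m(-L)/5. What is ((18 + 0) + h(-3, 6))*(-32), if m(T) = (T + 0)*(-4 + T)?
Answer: -960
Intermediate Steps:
m(T) = T*(-4 + T)
h(o, L) = -L*(-4 - L)/5 (h(o, L) = ((-L)*(-4 - L))/5 = -L*(-4 - L)*(⅕) = -L*(-4 - L)/5)
((18 + 0) + h(-3, 6))*(-32) = ((18 + 0) + (⅕)*6*(4 + 6))*(-32) = (18 + (⅕)*6*10)*(-32) = (18 + 12)*(-32) = 30*(-32) = -960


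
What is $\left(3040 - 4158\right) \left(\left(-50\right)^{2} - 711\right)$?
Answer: $-2000102$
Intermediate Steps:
$\left(3040 - 4158\right) \left(\left(-50\right)^{2} - 711\right) = - 1118 \left(2500 - 711\right) = \left(-1118\right) 1789 = -2000102$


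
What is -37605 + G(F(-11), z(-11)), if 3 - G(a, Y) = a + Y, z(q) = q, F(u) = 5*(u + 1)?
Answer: -37541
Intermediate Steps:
F(u) = 5 + 5*u (F(u) = 5*(1 + u) = 5 + 5*u)
G(a, Y) = 3 - Y - a (G(a, Y) = 3 - (a + Y) = 3 - (Y + a) = 3 + (-Y - a) = 3 - Y - a)
-37605 + G(F(-11), z(-11)) = -37605 + (3 - 1*(-11) - (5 + 5*(-11))) = -37605 + (3 + 11 - (5 - 55)) = -37605 + (3 + 11 - 1*(-50)) = -37605 + (3 + 11 + 50) = -37605 + 64 = -37541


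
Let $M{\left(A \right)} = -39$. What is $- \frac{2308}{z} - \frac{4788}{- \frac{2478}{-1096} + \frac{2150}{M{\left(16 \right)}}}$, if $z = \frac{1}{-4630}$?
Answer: $\frac{12074034518296}{1129879} \approx 1.0686 \cdot 10^{7}$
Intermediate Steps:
$z = - \frac{1}{4630} \approx -0.00021598$
$- \frac{2308}{z} - \frac{4788}{- \frac{2478}{-1096} + \frac{2150}{M{\left(16 \right)}}} = - \frac{2308}{- \frac{1}{4630}} - \frac{4788}{- \frac{2478}{-1096} + \frac{2150}{-39}} = \left(-2308\right) \left(-4630\right) - \frac{4788}{\left(-2478\right) \left(- \frac{1}{1096}\right) + 2150 \left(- \frac{1}{39}\right)} = 10686040 - \frac{4788}{\frac{1239}{548} - \frac{2150}{39}} = 10686040 - \frac{4788}{- \frac{1129879}{21372}} = 10686040 - - \frac{102329136}{1129879} = 10686040 + \frac{102329136}{1129879} = \frac{12074034518296}{1129879}$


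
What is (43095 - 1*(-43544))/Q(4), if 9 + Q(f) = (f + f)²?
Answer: 86639/55 ≈ 1575.3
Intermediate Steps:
Q(f) = -9 + 4*f² (Q(f) = -9 + (f + f)² = -9 + (2*f)² = -9 + 4*f²)
(43095 - 1*(-43544))/Q(4) = (43095 - 1*(-43544))/(-9 + 4*4²) = (43095 + 43544)/(-9 + 4*16) = 86639/(-9 + 64) = 86639/55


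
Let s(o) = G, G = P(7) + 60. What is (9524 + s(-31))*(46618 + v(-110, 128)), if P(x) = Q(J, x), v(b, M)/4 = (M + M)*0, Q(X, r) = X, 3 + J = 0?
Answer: 446647058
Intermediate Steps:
J = -3 (J = -3 + 0 = -3)
v(b, M) = 0 (v(b, M) = 4*((M + M)*0) = 4*((2*M)*0) = 4*0 = 0)
P(x) = -3
G = 57 (G = -3 + 60 = 57)
s(o) = 57
(9524 + s(-31))*(46618 + v(-110, 128)) = (9524 + 57)*(46618 + 0) = 9581*46618 = 446647058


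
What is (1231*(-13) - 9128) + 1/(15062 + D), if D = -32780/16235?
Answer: -1228899815051/48899758 ≈ -25131.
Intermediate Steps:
D = -6556/3247 (D = -32780*1/16235 = -6556/3247 ≈ -2.0191)
(1231*(-13) - 9128) + 1/(15062 + D) = (1231*(-13) - 9128) + 1/(15062 - 6556/3247) = (-16003 - 9128) + 1/(48899758/3247) = -25131 + 3247/48899758 = -1228899815051/48899758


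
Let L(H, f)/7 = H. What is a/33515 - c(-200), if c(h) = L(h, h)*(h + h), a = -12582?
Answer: -18768412582/33515 ≈ -5.6000e+5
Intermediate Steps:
L(H, f) = 7*H
c(h) = 14*h² (c(h) = (7*h)*(h + h) = (7*h)*(2*h) = 14*h²)
a/33515 - c(-200) = -12582/33515 - 14*(-200)² = -12582*1/33515 - 14*40000 = -12582/33515 - 1*560000 = -12582/33515 - 560000 = -18768412582/33515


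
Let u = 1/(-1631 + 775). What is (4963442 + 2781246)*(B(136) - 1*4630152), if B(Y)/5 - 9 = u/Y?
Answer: -260908149471298231/7276 ≈ -3.5859e+13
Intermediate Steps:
u = -1/856 (u = 1/(-856) = -1/856 ≈ -0.0011682)
B(Y) = 45 - 5/(856*Y) (B(Y) = 45 + 5*(-1/(856*Y)) = 45 - 5/(856*Y))
(4963442 + 2781246)*(B(136) - 1*4630152) = (4963442 + 2781246)*((45 - 5/856/136) - 1*4630152) = 7744688*((45 - 5/856*1/136) - 4630152) = 7744688*((45 - 5/116416) - 4630152) = 7744688*(5238715/116416 - 4630152) = 7744688*(-539018536517/116416) = -260908149471298231/7276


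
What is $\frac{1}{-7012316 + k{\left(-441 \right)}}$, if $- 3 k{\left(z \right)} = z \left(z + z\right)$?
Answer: $- \frac{1}{7141970} \approx -1.4002 \cdot 10^{-7}$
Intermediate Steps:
$k{\left(z \right)} = - \frac{2 z^{2}}{3}$ ($k{\left(z \right)} = - \frac{z \left(z + z\right)}{3} = - \frac{z 2 z}{3} = - \frac{2 z^{2}}{3}$)
$\frac{1}{-7012316 + k{\left(-441 \right)}} = \frac{1}{-7012316 - \frac{2 \left(-441\right)^{2}}{3}} = \frac{1}{-7012316 - 129654} = \frac{1}{-7141970} = - \frac{1}{7141970}$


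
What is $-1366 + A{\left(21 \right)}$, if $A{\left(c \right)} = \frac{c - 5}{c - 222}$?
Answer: $- \frac{274582}{201} \approx -1366.1$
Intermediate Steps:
$A{\left(c \right)} = \frac{-5 + c}{-222 + c}$
$-1366 + A{\left(21 \right)} = -1366 + \frac{-5 + 21}{-222 + 21} = -1366 + \frac{1}{-201} \cdot 16 = -1366 - \frac{16}{201} = - \frac{274582}{201}$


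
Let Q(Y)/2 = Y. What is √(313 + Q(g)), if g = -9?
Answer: √295 ≈ 17.176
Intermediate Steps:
Q(Y) = 2*Y
√(313 + Q(g)) = √(313 + 2*(-9)) = √(313 - 18) = √295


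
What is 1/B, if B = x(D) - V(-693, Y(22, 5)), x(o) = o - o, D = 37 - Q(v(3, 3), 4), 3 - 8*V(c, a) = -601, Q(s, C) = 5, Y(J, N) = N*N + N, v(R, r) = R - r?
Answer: -2/151 ≈ -0.013245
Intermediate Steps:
Y(J, N) = N + N**2 (Y(J, N) = N**2 + N = N + N**2)
V(c, a) = 151/2 (V(c, a) = 3/8 - 1/8*(-601) = 3/8 + 601/8 = 151/2)
D = 32 (D = 37 - 1*5 = 37 - 5 = 32)
x(o) = 0
B = -151/2 (B = 0 - 1*151/2 = 0 - 151/2 = -151/2 ≈ -75.500)
1/B = 1/(-151/2) = -2/151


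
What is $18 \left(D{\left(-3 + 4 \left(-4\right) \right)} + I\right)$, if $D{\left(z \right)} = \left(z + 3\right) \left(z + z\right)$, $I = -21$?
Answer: $10566$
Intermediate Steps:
$D{\left(z \right)} = 2 z \left(3 + z\right)$ ($D{\left(z \right)} = \left(3 + z\right) 2 z = 2 z \left(3 + z\right)$)
$18 \left(D{\left(-3 + 4 \left(-4\right) \right)} + I\right) = 18 \left(2 \left(-3 + 4 \left(-4\right)\right) \left(3 + \left(-3 + 4 \left(-4\right)\right)\right) - 21\right) = 18 \left(2 \left(-3 - 16\right) \left(3 - 19\right) - 21\right) = 18 \left(2 \left(-19\right) \left(3 - 19\right) - 21\right) = 18 \left(2 \left(-19\right) \left(-16\right) - 21\right) = 18 \left(608 - 21\right) = 18 \cdot 587 = 10566$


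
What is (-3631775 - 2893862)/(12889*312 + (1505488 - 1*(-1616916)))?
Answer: -6525637/7143772 ≈ -0.91347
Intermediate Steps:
(-3631775 - 2893862)/(12889*312 + (1505488 - 1*(-1616916))) = -6525637/(4021368 + (1505488 + 1616916)) = -6525637/(4021368 + 3122404) = -6525637/7143772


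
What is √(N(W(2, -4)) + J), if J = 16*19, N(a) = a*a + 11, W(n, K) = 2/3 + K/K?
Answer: 2*√715/3 ≈ 17.826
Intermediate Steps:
W(n, K) = 5/3 (W(n, K) = 2*(⅓) + 1 = ⅔ + 1 = 5/3)
N(a) = 11 + a² (N(a) = a² + 11 = 11 + a²)
J = 304
√(N(W(2, -4)) + J) = √((11 + (5/3)²) + 304) = √((11 + 25/9) + 304) = √(124/9 + 304) = √(2860/9) = 2*√715/3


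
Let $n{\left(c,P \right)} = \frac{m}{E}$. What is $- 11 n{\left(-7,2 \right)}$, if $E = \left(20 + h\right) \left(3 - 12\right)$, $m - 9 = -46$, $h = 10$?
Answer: $- \frac{407}{270} \approx -1.5074$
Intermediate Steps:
$m = -37$ ($m = 9 - 46 = -37$)
$E = -270$ ($E = \left(20 + 10\right) \left(3 - 12\right) = 30 \left(-9\right) = -270$)
$n{\left(c,P \right)} = \frac{37}{270}$ ($n{\left(c,P \right)} = - \frac{37}{-270} = \left(-37\right) \left(- \frac{1}{270}\right) = \frac{37}{270}$)
$- 11 n{\left(-7,2 \right)} = \left(-11\right) \frac{37}{270} = - \frac{407}{270}$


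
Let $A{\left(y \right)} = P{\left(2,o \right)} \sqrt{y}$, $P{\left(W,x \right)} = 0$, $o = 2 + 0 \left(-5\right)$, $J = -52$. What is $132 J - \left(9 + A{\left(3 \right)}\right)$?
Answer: $-6873$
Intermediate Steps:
$o = 2$ ($o = 2 + 0 = 2$)
$A{\left(y \right)} = 0$ ($A{\left(y \right)} = 0 \sqrt{y} = 0$)
$132 J - \left(9 + A{\left(3 \right)}\right) = 132 \left(-52\right) - 9 = -6864 + \left(-9 + 0\right) = -6864 - 9 = -6873$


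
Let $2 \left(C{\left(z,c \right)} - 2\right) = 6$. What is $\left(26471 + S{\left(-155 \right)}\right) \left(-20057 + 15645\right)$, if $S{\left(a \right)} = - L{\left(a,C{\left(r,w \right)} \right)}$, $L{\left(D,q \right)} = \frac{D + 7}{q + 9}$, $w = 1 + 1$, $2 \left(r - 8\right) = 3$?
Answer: $- \frac{817856852}{7} \approx -1.1684 \cdot 10^{8}$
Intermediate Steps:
$r = \frac{19}{2}$ ($r = 8 + \frac{1}{2} \cdot 3 = 8 + \frac{3}{2} = \frac{19}{2} \approx 9.5$)
$w = 2$
$C{\left(z,c \right)} = 5$ ($C{\left(z,c \right)} = 2 + \frac{1}{2} \cdot 6 = 2 + 3 = 5$)
$L{\left(D,q \right)} = \frac{7 + D}{9 + q}$
$S{\left(a \right)} = - \frac{1}{2} - \frac{a}{14}$ ($S{\left(a \right)} = - \frac{7 + a}{9 + 5} = - \frac{7 + a}{14} = - (\frac{1}{2} + \frac{a}{14}) = - \frac{1}{2} - \frac{a}{14}$)
$\left(26471 + S{\left(-155 \right)}\right) \left(-20057 + 15645\right) = \left(26471 - - \frac{74}{7}\right) \left(-20057 + 15645\right) = \left(26471 + \left(- \frac{1}{2} + \frac{155}{14}\right)\right) \left(-4412\right) = \left(26471 + \frac{74}{7}\right) \left(-4412\right) = \frac{185371}{7} \left(-4412\right) = - \frac{817856852}{7}$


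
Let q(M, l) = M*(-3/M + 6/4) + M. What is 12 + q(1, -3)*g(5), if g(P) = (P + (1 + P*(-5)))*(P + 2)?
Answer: 157/2 ≈ 78.500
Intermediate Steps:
g(P) = (1 - 4*P)*(2 + P) (g(P) = (P + (1 - 5*P))*(2 + P) = (1 - 4*P)*(2 + P))
q(M, l) = M + M*(3/2 - 3/M) (q(M, l) = M*(-3/M + 6*(¼)) + M = M*(-3/M + 3/2) + M = M*(3/2 - 3/M) + M = M + M*(3/2 - 3/M))
12 + q(1, -3)*g(5) = 12 + (-3 + (5/2)*1)*(2 - 7*5 - 4*5²) = 12 + (-3 + 5/2)*(2 - 35 - 4*25) = 12 - (2 - 35 - 100)/2 = 12 - ½*(-133) = 12 + 133/2 = 157/2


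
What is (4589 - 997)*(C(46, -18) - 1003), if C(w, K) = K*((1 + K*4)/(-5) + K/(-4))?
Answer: -24059216/5 ≈ -4.8118e+6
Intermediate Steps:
C(w, K) = K*(-⅕ - 21*K/20) (C(w, K) = K*((1 + 4*K)*(-⅕) + K*(-¼)) = K*((-⅕ - 4*K/5) - K/4) = K*(-⅕ - 21*K/20))
(4589 - 997)*(C(46, -18) - 1003) = (4589 - 997)*(-1/20*(-18)*(4 + 21*(-18)) - 1003) = 3592*(-1/20*(-18)*(4 - 378) - 1003) = 3592*(-1/20*(-18)*(-374) - 1003) = 3592*(-1683/5 - 1003) = 3592*(-6698/5) = -24059216/5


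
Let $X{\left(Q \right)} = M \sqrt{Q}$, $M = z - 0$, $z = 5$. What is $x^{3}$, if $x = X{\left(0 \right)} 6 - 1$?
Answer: $-1$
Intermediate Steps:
$M = 5$ ($M = 5 - 0 = 5 + 0 = 5$)
$X{\left(Q \right)} = 5 \sqrt{Q}$
$x = -1$ ($x = 5 \sqrt{0} \cdot 6 - 1 = 5 \cdot 0 \cdot 6 - 1 = 0 \cdot 6 - 1 = 0 - 1 = -1$)
$x^{3} = \left(-1\right)^{3} = -1$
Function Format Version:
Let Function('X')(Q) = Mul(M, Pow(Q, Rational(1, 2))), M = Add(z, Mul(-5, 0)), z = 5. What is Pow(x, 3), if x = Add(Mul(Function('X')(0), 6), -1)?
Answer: -1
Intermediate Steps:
M = 5 (M = Add(5, Mul(-5, 0)) = Add(5, 0) = 5)
Function('X')(Q) = Mul(5, Pow(Q, Rational(1, 2)))
x = -1 (x = Add(Mul(Mul(5, Pow(0, Rational(1, 2))), 6), -1) = Add(Mul(Mul(5, 0), 6), -1) = Add(Mul(0, 6), -1) = Add(0, -1) = -1)
Pow(x, 3) = Pow(-1, 3) = -1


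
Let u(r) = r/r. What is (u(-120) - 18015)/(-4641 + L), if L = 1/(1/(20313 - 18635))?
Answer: 18014/2963 ≈ 6.0797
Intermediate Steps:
L = 1678 (L = 1/(1/1678) = 1678)
u(r) = 1
(u(-120) - 18015)/(-4641 + L) = (1 - 18015)/(-4641 + 1678) = -18014/(-2963) = -18014*(-1/2963) = 18014/2963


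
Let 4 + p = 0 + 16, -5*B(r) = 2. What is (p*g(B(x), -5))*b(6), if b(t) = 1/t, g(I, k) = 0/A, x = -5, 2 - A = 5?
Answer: 0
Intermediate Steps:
A = -3 (A = 2 - 1*5 = 2 - 5 = -3)
B(r) = -⅖ (B(r) = -⅕*2 = -⅖)
g(I, k) = 0 (g(I, k) = 0/(-3) = 0*(-⅓) = 0)
b(t) = 1/t
p = 12 (p = -4 + (0 + 16) = -4 + 16 = 12)
(p*g(B(x), -5))*b(6) = (12*0)/6 = 0*(⅙) = 0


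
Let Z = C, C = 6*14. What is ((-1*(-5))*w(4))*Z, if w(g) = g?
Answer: 1680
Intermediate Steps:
C = 84
Z = 84
((-1*(-5))*w(4))*Z = (-1*(-5)*4)*84 = (5*4)*84 = 20*84 = 1680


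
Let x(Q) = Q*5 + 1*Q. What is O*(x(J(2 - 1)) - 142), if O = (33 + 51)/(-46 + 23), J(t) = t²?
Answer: 11424/23 ≈ 496.70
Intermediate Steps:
x(Q) = 6*Q (x(Q) = 5*Q + Q = 6*Q)
O = -84/23 (O = 84/(-23) = 84*(-1/23) = -84/23 ≈ -3.6522)
O*(x(J(2 - 1)) - 142) = -84*(6*(2 - 1)² - 142)/23 = -84*(6*1² - 142)/23 = -84*(6*1 - 142)/23 = -84*(6 - 142)/23 = -84/23*(-136) = 11424/23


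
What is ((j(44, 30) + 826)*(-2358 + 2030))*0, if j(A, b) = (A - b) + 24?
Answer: 0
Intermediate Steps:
j(A, b) = 24 + A - b
((j(44, 30) + 826)*(-2358 + 2030))*0 = (((24 + 44 - 1*30) + 826)*(-2358 + 2030))*0 = (((24 + 44 - 30) + 826)*(-328))*0 = ((38 + 826)*(-328))*0 = (864*(-328))*0 = -283392*0 = 0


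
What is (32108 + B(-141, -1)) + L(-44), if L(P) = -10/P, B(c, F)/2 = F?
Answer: 706337/22 ≈ 32106.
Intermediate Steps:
B(c, F) = 2*F
(32108 + B(-141, -1)) + L(-44) = (32108 + 2*(-1)) - 10/(-44) = (32108 - 2) - 10*(-1/44) = 32106 + 5/22 = 706337/22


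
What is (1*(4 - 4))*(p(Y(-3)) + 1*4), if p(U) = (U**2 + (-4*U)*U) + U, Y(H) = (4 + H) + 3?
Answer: 0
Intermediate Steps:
Y(H) = 7 + H
p(U) = U - 3*U**2 (p(U) = (U**2 - 4*U**2) + U = -3*U**2 + U = U - 3*U**2)
(1*(4 - 4))*(p(Y(-3)) + 1*4) = (1*(4 - 4))*((7 - 3)*(1 - 3*(7 - 3)) + 1*4) = (1*0)*(4*(1 - 3*4) + 4) = 0*(4*(1 - 12) + 4) = 0*(4*(-11) + 4) = 0*(-44 + 4) = 0*(-40) = 0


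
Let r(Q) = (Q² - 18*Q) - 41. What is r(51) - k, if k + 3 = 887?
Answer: 758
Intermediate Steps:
k = 884 (k = -3 + 887 = 884)
r(Q) = -41 + Q² - 18*Q
r(51) - k = (-41 + 51² - 18*51) - 1*884 = (-41 + 2601 - 918) - 884 = 1642 - 884 = 758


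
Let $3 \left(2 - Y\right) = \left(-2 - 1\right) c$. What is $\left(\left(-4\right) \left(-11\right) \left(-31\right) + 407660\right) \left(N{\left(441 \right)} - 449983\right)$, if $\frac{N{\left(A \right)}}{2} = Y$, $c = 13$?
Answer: $-182814104088$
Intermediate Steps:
$Y = 15$ ($Y = 2 - \frac{\left(-2 - 1\right) 13}{3} = 2 - \frac{\left(-3\right) 13}{3} = 2 - -13 = 2 + 13 = 15$)
$N{\left(A \right)} = 30$ ($N{\left(A \right)} = 2 \cdot 15 = 30$)
$\left(\left(-4\right) \left(-11\right) \left(-31\right) + 407660\right) \left(N{\left(441 \right)} - 449983\right) = \left(\left(-4\right) \left(-11\right) \left(-31\right) + 407660\right) \left(30 - 449983\right) = \left(44 \left(-31\right) + 407660\right) \left(-449953\right) = \left(-1364 + 407660\right) \left(-449953\right) = 406296 \left(-449953\right) = -182814104088$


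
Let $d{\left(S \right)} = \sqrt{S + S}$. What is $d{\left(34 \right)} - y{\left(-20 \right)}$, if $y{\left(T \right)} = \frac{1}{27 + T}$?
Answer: $- \frac{1}{7} + 2 \sqrt{17} \approx 8.1033$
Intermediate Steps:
$d{\left(S \right)} = \sqrt{2} \sqrt{S}$ ($d{\left(S \right)} = \sqrt{2 S} = \sqrt{2} \sqrt{S}$)
$d{\left(34 \right)} - y{\left(-20 \right)} = \sqrt{2} \sqrt{34} - \frac{1}{27 - 20} = 2 \sqrt{17} - \frac{1}{7} = - \frac{1}{7} + 2 \sqrt{17}$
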